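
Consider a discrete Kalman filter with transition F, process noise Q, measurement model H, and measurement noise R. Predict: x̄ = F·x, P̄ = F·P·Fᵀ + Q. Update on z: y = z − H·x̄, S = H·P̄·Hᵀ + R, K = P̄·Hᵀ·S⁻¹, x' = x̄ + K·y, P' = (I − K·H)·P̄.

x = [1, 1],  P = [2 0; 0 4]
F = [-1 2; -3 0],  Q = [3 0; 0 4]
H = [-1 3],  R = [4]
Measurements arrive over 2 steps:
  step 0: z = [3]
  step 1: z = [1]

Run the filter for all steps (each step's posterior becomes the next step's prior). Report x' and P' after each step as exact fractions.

step 0: x̄ = F·x = [1, -3]
step 0: P̄ = F·P·Fᵀ + Q = [21 6; 6 22]
step 0: y = z − H·x̄ = [13]
step 0: S = H·P̄·Hᵀ + R = [187]
step 0: K = P̄·Hᵀ·S⁻¹ = [-3/187; 60/187]
step 0: x' = x̄ + K·y = [148/187, 219/187]
step 0: P' = (I − K·H)·P̄ = [3918/187 1302/187; 1302/187 514/187]
step 1: x̄ = F·x = [290/187, -444/187]
step 1: P̄ = F·P·Fᵀ + Q = [1327/187 3942/187; 3942/187 36010/187]
step 1: y = z − H·x̄ = [1809/187]
step 1: S = H·P̄·Hᵀ + R = [302513/187]
step 1: K = P̄·Hᵀ·S⁻¹ = [10499/302513; 104088/302513]
step 1: x' = x̄ + K·y = [570703/302513, 288660/302513]
step 1: P' = (I − K·H)·P̄ = [1557250/302513 533082/302513; 533082/302513 316478/302513]

step 0: x' = [148/187, 219/187], P' = [3918/187 1302/187; 1302/187 514/187]
step 1: x' = [570703/302513, 288660/302513], P' = [1557250/302513 533082/302513; 533082/302513 316478/302513]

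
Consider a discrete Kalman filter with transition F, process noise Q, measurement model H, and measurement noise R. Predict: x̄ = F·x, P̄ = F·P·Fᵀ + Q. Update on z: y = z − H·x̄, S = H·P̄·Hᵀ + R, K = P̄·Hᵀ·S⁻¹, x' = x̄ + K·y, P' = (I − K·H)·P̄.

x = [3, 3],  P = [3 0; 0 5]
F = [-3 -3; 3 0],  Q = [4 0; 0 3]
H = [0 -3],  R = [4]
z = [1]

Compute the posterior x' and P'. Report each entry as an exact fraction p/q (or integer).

x' = [-1332/137, -27/137]
P' = [14263/274 -54/137; -54/137 60/137]

x̄ = F·x = [-18, 9]
P̄ = F·P·Fᵀ + Q = [76 -27; -27 30]
y = z − H·x̄ = [28]
S = H·P̄·Hᵀ + R = [274]
K = P̄·Hᵀ·S⁻¹ = [81/274; -45/137]
x' = x̄ + K·y = [-1332/137, -27/137]
P' = (I − K·H)·P̄ = [14263/274 -54/137; -54/137 60/137]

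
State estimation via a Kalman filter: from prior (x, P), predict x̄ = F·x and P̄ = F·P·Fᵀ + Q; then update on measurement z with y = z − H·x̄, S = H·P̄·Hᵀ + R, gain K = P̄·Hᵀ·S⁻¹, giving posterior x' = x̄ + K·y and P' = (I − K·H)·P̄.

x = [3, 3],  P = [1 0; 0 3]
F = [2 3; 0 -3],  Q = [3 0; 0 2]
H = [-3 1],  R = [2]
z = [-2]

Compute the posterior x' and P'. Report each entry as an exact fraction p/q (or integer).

x' = [777/499, 1229/499]
P' = [325/499 717/499; 717/499 2371/499]

x̄ = F·x = [15, -9]
P̄ = F·P·Fᵀ + Q = [34 -27; -27 29]
y = z − H·x̄ = [52]
S = H·P̄·Hᵀ + R = [499]
K = P̄·Hᵀ·S⁻¹ = [-129/499; 110/499]
x' = x̄ + K·y = [777/499, 1229/499]
P' = (I − K·H)·P̄ = [325/499 717/499; 717/499 2371/499]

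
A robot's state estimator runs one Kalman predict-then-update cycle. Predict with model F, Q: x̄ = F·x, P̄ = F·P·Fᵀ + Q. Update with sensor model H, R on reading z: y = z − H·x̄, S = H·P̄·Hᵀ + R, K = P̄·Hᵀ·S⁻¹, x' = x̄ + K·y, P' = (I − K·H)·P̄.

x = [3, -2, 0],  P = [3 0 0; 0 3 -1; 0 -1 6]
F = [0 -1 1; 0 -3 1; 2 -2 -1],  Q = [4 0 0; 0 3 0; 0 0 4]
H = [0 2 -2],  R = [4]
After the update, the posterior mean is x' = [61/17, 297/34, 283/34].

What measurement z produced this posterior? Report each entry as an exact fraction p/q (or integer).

x̄ = F·x = [2, 6, 10]
P̄ = F·P·Fᵀ + Q = [15 19 1; 19 42 11; 1 11 30]
S = H·P̄·Hᵀ + R = [204]
K = P̄·Hᵀ·S⁻¹ = [3/17; 31/102; -19/102]
x' − x̄ = [27/17, 93/34, -57/34] = K·y
y = (KᵀK)⁻¹·Kᵀ·(x' − x̄) = [9]
z = y + H·x̄ = [9] + [-8] = [1]

z = [1]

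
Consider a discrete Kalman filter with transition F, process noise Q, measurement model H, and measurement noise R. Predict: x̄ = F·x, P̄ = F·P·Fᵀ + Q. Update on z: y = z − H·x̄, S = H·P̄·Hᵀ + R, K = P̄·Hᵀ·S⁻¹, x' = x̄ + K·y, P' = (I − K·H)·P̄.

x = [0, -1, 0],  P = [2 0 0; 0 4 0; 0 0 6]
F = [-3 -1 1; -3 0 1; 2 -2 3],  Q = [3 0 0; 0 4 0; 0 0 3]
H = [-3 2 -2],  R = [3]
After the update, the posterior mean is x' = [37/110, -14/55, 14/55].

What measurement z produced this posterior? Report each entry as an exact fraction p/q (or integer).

x̄ = F·x = [1, 0, 2]
P̄ = F·P·Fᵀ + Q = [31 24 14; 24 28 6; 14 6 81]
S = H·P̄·Hᵀ + R = [550]
K = P̄·Hᵀ·S⁻¹ = [-73/550; -14/275; -96/275]
x' − x̄ = [-73/110, -14/55, -96/55] = K·y
y = (KᵀK)⁻¹·Kᵀ·(x' − x̄) = [5]
z = y + H·x̄ = [5] + [-7] = [-2]

z = [-2]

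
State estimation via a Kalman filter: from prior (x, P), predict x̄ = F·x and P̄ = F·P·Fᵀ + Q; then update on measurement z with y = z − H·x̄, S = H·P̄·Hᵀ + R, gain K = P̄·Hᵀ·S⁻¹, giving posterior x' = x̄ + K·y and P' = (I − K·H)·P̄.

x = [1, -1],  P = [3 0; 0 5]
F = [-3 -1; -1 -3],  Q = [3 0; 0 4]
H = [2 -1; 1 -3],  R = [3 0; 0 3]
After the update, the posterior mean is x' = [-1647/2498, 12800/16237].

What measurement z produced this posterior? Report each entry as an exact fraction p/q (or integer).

z = [-2, -3]

x̄ = F·x = [-2, 2]
P̄ = F·P·Fᵀ + Q = [35 24; 24 52]
S = H·P̄·Hᵀ + R = [99 58; 58 362]
K = P̄·Hᵀ·S⁻¹ = [723/1249 -487/2498; 3104/16237 -6418/16237]
x' − x̄ = [3349/2498, -19674/16237] = K·y
y = (KᵀK)⁻¹·Kᵀ·(x' − x̄) = [4, 5]
z = y + H·x̄ = [4, 5] + [-6, -8] = [-2, -3]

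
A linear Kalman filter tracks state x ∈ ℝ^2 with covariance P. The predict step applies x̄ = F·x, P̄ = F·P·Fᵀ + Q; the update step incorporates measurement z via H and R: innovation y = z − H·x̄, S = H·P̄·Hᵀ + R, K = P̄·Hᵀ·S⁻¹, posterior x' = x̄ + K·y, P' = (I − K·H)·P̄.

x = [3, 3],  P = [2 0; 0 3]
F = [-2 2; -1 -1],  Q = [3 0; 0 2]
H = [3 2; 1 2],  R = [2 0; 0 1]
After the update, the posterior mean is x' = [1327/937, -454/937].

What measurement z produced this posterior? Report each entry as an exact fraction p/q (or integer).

x̄ = F·x = [0, -6]
P̄ = F·P·Fᵀ + Q = [23 -2; -2 7]
S = H·P̄·Hᵀ + R = [213 81; 81 44]
K = P̄·Hᵀ·S⁻¹ = [1321/2811 -406/937; -620/2811 636/937]
x' − x̄ = [1327/937, 5168/937] = K·y
y = (KᵀK)⁻¹·Kᵀ·(x' − x̄) = [15, 13]
z = y + H·x̄ = [15, 13] + [-12, -12] = [3, 1]

z = [3, 1]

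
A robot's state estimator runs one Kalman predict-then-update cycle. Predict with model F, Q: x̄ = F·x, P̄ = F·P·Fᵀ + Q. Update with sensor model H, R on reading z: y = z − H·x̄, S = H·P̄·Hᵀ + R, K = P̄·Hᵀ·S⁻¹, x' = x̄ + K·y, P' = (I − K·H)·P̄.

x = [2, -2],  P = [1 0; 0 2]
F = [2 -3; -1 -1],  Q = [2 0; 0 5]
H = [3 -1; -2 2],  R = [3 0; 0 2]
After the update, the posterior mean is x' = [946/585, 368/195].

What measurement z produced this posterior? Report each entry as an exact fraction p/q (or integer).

x̄ = F·x = [10, 0]
P̄ = F·P·Fᵀ + Q = [24 4; 4 8]
S = H·P̄·Hᵀ + R = [203 -128; -128 98]
K = P̄·Hᵀ·S⁻¹ = [772/1755 292/1755; 236/585 356/585]
x' − x̄ = [-4904/585, 368/195] = K·y
y = (KᵀK)⁻¹·Kᵀ·(x' − x̄) = [-27, 21]
z = y + H·x̄ = [-27, 21] + [30, -20] = [3, 1]

z = [3, 1]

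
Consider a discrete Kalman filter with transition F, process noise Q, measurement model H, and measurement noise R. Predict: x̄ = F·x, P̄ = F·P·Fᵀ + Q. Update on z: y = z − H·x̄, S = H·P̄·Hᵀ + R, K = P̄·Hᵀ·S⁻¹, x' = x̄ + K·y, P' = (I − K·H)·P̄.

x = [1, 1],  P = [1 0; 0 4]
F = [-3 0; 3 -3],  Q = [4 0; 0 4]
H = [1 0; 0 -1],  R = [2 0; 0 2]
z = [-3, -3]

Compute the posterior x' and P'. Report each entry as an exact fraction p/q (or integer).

x̄ = F·x = [-3, 0]
P̄ = F·P·Fᵀ + Q = [13 -9; -9 49]
y = z − H·x̄ = [0, -3]
S = H·P̄·Hᵀ + R = [15 9; 9 51]
K = P̄·Hᵀ·S⁻¹ = [97/114 1/38; -1/38 -109/114]
x' = x̄ + K·y = [-117/38, 109/38]
P' = (I − K·H)·P̄ = [97/57 -1/19; -1/19 109/57]

x' = [-117/38, 109/38]
P' = [97/57 -1/19; -1/19 109/57]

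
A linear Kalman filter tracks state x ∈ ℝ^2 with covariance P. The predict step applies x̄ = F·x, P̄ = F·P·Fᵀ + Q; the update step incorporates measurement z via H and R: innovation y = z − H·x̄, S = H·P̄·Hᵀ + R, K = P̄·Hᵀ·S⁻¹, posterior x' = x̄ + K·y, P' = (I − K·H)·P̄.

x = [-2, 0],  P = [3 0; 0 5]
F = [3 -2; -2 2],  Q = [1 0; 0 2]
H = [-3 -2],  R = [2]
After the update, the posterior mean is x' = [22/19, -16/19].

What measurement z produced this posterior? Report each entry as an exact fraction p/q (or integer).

z = [-2]

x̄ = F·x = [-6, 4]
P̄ = F·P·Fᵀ + Q = [48 -38; -38 34]
S = H·P̄·Hᵀ + R = [114]
K = P̄·Hᵀ·S⁻¹ = [-34/57; 23/57]
x' − x̄ = [136/19, -92/19] = K·y
y = (KᵀK)⁻¹·Kᵀ·(x' − x̄) = [-12]
z = y + H·x̄ = [-12] + [10] = [-2]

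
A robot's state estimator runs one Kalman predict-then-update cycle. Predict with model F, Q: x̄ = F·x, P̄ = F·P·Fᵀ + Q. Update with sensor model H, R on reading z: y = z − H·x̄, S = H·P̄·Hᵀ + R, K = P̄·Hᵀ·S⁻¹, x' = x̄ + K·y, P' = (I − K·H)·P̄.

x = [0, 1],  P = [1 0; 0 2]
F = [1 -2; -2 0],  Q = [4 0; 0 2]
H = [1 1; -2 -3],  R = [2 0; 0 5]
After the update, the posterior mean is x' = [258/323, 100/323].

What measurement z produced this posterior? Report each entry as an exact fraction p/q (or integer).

z = [2, -2]

x̄ = F·x = [-2, 0]
P̄ = F·P·Fᵀ + Q = [13 -2; -2 6]
S = H·P̄·Hᵀ + R = [17 -34; -34 87]
K = P̄·Hᵀ·S⁻¹ = [277/323 2/19; -128/323 -6/19]
x' − x̄ = [904/323, 100/323] = K·y
y = (KᵀK)⁻¹·Kᵀ·(x' − x̄) = [4, -6]
z = y + H·x̄ = [4, -6] + [-2, 4] = [2, -2]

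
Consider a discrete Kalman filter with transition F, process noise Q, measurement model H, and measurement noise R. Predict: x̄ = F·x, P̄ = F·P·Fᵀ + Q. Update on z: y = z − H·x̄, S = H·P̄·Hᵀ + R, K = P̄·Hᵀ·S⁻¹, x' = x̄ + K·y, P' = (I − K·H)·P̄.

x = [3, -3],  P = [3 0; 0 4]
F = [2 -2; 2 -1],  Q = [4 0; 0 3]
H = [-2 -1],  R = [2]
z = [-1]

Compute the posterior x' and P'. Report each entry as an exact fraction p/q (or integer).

x̄ = F·x = [12, 9]
P̄ = F·P·Fᵀ + Q = [32 20; 20 19]
y = z − H·x̄ = [32]
S = H·P̄·Hᵀ + R = [229]
K = P̄·Hᵀ·S⁻¹ = [-84/229; -59/229]
x' = x̄ + K·y = [60/229, 173/229]
P' = (I − K·H)·P̄ = [272/229 -376/229; -376/229 870/229]

x' = [60/229, 173/229]
P' = [272/229 -376/229; -376/229 870/229]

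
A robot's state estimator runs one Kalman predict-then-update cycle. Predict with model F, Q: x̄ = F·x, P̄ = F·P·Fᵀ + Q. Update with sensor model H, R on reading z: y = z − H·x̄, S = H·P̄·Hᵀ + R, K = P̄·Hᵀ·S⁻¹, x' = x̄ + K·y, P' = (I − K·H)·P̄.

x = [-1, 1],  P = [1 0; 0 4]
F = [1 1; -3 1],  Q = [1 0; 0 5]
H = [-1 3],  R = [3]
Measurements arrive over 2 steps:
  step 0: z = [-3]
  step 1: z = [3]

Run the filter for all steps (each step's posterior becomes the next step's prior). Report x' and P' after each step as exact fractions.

step 0: x' = [3/11, -9/11], P' = [327/55 108/55; 108/55 161/165]
step 1: x' = [-141369/93869, 45531/93869], P' = [203478/93869 55581/93869; 55581/93869 45570/93869]

step 0: x̄ = F·x = [0, 4]
step 0: P̄ = F·P·Fᵀ + Q = [6 1; 1 18]
step 0: y = z − H·x̄ = [-15]
step 0: S = H·P̄·Hᵀ + R = [165]
step 0: K = P̄·Hᵀ·S⁻¹ = [-1/55; 53/165]
step 0: x' = x̄ + K·y = [3/11, -9/11]
step 0: P' = (I − K·H)·P̄ = [327/55 108/55; 108/55 161/165]
step 1: x̄ = F·x = [-6/11, -18/11]
step 1: P̄ = F·P·Fᵀ + Q = [391/33 -686/33; -686/33 7871/165]
step 1: y = z − H·x̄ = [81/11]
step 1: S = H·P̄·Hᵀ + R = [93869/165]
step 1: K = P̄·Hᵀ·S⁻¹ = [-12245/93869; 27043/93869]
step 1: x' = x̄ + K·y = [-141369/93869, 45531/93869]
step 1: P' = (I − K·H)·P̄ = [203478/93869 55581/93869; 55581/93869 45570/93869]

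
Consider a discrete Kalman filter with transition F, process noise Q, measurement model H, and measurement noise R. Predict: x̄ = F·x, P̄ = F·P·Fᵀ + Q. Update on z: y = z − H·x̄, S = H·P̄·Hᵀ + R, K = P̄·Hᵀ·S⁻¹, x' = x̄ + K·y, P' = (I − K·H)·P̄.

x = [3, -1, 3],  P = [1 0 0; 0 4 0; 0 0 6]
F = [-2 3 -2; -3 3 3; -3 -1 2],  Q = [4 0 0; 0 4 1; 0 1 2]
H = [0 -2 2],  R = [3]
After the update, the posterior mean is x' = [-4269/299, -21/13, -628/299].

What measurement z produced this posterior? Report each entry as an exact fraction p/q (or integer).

z = [-1]

x̄ = F·x = [-15, -3, -2]
P̄ = F·P·Fᵀ + Q = [68 6 -30; 6 103 34; -30 34 39]
S = H·P̄·Hᵀ + R = [299]
K = P̄·Hᵀ·S⁻¹ = [-72/299; -6/13; 10/299]
x' − x̄ = [216/299, 18/13, -30/299] = K·y
y = (KᵀK)⁻¹·Kᵀ·(x' − x̄) = [-3]
z = y + H·x̄ = [-3] + [2] = [-1]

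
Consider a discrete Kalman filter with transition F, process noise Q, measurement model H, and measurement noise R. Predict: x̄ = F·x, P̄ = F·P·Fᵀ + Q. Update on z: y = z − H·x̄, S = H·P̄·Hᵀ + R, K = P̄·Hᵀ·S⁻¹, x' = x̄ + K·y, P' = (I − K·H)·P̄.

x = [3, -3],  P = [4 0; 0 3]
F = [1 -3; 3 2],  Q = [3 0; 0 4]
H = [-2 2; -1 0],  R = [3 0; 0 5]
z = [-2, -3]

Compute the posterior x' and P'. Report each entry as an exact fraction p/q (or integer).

x' = [7678/1801, 29529/9005]
P' = [7030/1801 6910/1801; 6910/1801 40616/9005]

x̄ = F·x = [12, 3]
P̄ = F·P·Fᵀ + Q = [34 -6; -6 52]
y = z − H·x̄ = [16, 9]
S = H·P̄·Hᵀ + R = [395 80; 80 39]
K = P̄·Hᵀ·S⁻¹ = [-80/1801 -1406/1801; 4044/9005 -1382/1801]
x' = x̄ + K·y = [7678/1801, 29529/9005]
P' = (I − K·H)·P̄ = [7030/1801 6910/1801; 6910/1801 40616/9005]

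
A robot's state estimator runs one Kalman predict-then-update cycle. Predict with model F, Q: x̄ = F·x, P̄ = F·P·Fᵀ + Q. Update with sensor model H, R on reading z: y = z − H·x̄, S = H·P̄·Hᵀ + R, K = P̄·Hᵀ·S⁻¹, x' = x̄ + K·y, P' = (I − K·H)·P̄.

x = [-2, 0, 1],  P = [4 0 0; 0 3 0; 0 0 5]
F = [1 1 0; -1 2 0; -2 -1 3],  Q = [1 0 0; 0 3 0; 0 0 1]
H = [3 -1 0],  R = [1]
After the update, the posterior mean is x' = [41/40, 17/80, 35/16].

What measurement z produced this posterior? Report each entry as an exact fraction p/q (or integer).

z = [3]

x̄ = F·x = [-2, 2, 7]
P̄ = F·P·Fᵀ + Q = [8 2 -11; 2 19 2; -11 2 65]
S = H·P̄·Hᵀ + R = [80]
K = P̄·Hᵀ·S⁻¹ = [11/40; -13/80; -7/16]
x' − x̄ = [121/40, -143/80, -77/16] = K·y
y = (KᵀK)⁻¹·Kᵀ·(x' − x̄) = [11]
z = y + H·x̄ = [11] + [-8] = [3]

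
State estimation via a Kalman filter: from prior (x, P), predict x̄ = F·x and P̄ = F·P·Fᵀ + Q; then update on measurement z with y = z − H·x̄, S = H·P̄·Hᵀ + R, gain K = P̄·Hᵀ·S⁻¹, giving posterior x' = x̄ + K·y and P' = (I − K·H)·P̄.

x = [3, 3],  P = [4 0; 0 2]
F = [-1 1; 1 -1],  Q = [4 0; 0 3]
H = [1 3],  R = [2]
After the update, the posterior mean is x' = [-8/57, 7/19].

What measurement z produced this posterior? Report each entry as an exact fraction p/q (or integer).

z = [1]

x̄ = F·x = [0, 0]
P̄ = F·P·Fᵀ + Q = [10 -6; -6 9]
S = H·P̄·Hᵀ + R = [57]
K = P̄·Hᵀ·S⁻¹ = [-8/57; 7/19]
x' − x̄ = [-8/57, 7/19] = K·y
y = (KᵀK)⁻¹·Kᵀ·(x' − x̄) = [1]
z = y + H·x̄ = [1] + [0] = [1]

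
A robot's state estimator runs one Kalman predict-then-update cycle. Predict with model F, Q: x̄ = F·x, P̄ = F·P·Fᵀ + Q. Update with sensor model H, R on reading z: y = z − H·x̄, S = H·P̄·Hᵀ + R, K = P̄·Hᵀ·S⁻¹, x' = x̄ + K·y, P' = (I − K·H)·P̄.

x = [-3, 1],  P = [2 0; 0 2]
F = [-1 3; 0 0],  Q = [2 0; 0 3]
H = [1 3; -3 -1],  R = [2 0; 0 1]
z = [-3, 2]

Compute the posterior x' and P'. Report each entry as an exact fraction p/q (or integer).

x̄ = F·x = [6, 0]
P̄ = F·P·Fᵀ + Q = [22 0; 0 3]
y = z − H·x̄ = [-9, 20]
S = H·P̄·Hᵀ + R = [51 -75; -75 202]
K = P̄·Hᵀ·S⁻¹ = [-506/4677 -572/1559; 531/1559 174/1559]
x' = x̄ + K·y = [-568/1559, -1299/1559]
P' = (I − K·H)·P̄ = [770/4677 -198/1559; -198/1559 420/1559]

x' = [-568/1559, -1299/1559]
P' = [770/4677 -198/1559; -198/1559 420/1559]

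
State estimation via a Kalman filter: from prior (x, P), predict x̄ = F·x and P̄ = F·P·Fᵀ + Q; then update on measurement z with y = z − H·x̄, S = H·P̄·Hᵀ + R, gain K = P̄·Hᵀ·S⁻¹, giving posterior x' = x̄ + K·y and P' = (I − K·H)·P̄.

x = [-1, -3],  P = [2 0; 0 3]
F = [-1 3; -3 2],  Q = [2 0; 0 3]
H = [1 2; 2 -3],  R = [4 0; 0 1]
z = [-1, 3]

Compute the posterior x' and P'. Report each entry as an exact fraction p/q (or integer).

x' = [203/1261, -1050/1261]
P' = [9002/11349 1655/3783; 1655/3783 859/2522]

x̄ = F·x = [-8, -3]
P̄ = F·P·Fᵀ + Q = [31 24; 24 33]
y = z − H·x̄ = [13, 10]
S = H·P̄·Hᵀ + R = [263 -112; -112 134]
K = P̄·Hᵀ·S⁻¹ = [4733/11349 3109/11349; 1058/3783 -1111/7566]
x' = x̄ + K·y = [203/1261, -1050/1261]
P' = (I − K·H)·P̄ = [9002/11349 1655/3783; 1655/3783 859/2522]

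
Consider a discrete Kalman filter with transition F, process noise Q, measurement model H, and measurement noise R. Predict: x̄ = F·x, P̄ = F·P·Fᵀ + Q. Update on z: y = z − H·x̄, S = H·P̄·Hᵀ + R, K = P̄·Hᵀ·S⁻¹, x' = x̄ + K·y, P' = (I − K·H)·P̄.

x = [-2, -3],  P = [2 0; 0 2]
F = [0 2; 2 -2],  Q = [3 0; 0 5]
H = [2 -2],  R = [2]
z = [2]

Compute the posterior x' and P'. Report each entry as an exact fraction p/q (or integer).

x' = [-240/97, -328/97]
P' = [345/97 326/97; 326/97 355/97]

x̄ = F·x = [-6, 2]
P̄ = F·P·Fᵀ + Q = [11 -8; -8 21]
y = z − H·x̄ = [18]
S = H·P̄·Hᵀ + R = [194]
K = P̄·Hᵀ·S⁻¹ = [19/97; -29/97]
x' = x̄ + K·y = [-240/97, -328/97]
P' = (I − K·H)·P̄ = [345/97 326/97; 326/97 355/97]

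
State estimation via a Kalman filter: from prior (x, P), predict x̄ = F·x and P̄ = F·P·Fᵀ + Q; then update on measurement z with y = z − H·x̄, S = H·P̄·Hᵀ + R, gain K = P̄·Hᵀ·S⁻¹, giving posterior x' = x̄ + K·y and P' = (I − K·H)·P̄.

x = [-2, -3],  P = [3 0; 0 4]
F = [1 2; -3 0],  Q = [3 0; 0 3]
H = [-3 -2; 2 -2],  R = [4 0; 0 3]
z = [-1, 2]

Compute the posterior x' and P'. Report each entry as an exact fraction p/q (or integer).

x̄ = F·x = [-8, 6]
P̄ = F·P·Fᵀ + Q = [22 -9; -9 30]
y = z − H·x̄ = [-13, 30]
S = H·P̄·Hᵀ + R = [214 -30; -30 283]
K = P̄·Hᵀ·S⁻¹ = [-5862/29831 5914/29831; -11679/59662 -8841/29831]
x' = x̄ + K·y = [14978/29831, -20661/59662]
P' = (I − K·H)·P̄ = [8238/29831 -633/29831; -633/29831 25257/59662]

x' = [14978/29831, -20661/59662]
P' = [8238/29831 -633/29831; -633/29831 25257/59662]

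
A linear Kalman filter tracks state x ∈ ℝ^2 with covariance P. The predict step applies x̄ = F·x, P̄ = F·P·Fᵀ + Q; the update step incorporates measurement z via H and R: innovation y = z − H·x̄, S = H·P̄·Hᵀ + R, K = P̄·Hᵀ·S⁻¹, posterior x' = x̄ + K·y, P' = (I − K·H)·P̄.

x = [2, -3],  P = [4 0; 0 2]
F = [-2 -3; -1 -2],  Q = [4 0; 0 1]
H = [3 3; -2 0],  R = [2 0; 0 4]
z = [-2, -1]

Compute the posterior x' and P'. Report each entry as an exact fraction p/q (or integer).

x' = [-160/581, -150/581]
P' = [922/1743 -806/1743; -806/1743 1060/1743]

x̄ = F·x = [5, 4]
P̄ = F·P·Fᵀ + Q = [38 20; 20 13]
y = z − H·x̄ = [-29, 9]
S = H·P̄·Hᵀ + R = [821 -348; -348 156]
K = P̄·Hᵀ·S⁻¹ = [58/581 -461/1743; 127/581 403/1743]
x' = x̄ + K·y = [-160/581, -150/581]
P' = (I − K·H)·P̄ = [922/1743 -806/1743; -806/1743 1060/1743]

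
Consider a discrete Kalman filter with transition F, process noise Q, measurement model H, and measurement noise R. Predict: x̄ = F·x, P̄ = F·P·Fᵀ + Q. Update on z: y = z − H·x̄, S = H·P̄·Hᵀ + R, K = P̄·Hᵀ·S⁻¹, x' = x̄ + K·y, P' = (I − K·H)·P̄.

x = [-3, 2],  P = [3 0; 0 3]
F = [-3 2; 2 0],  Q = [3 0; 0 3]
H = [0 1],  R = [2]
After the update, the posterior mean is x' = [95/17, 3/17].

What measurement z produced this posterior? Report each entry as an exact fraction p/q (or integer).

z = [1]

x̄ = F·x = [13, -6]
P̄ = F·P·Fᵀ + Q = [42 -18; -18 15]
S = H·P̄·Hᵀ + R = [17]
K = P̄·Hᵀ·S⁻¹ = [-18/17; 15/17]
x' − x̄ = [-126/17, 105/17] = K·y
y = (KᵀK)⁻¹·Kᵀ·(x' − x̄) = [7]
z = y + H·x̄ = [7] + [-6] = [1]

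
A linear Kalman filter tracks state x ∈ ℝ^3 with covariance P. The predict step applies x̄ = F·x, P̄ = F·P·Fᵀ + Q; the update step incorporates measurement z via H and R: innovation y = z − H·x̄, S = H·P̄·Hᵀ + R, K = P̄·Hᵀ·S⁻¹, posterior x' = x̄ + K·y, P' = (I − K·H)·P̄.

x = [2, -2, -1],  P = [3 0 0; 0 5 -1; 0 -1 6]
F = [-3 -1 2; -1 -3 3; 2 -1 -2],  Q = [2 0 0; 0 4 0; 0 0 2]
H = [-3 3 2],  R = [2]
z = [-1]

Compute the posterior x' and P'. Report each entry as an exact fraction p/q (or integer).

x̄ = F·x = [-6, 1, 8]
P̄ = F·P·Fᵀ + Q = [62 69 -37; 69 124 -30; -37 -30 39]
y = z − H·x̄ = [-38]
S = H·P̄·Hᵀ + R = [674]
K = P̄·Hᵀ·S⁻¹ = [-53/674; 105/674; 99/674]
x' = x̄ + K·y = [-1015/337, -1658/337, 815/337]
P' = (I − K·H)·P̄ = [38979/674 52071/674 -19691/674; 52071/674 72551/674 -30615/674; -19691/674 -30615/674 16485/674]

x' = [-1015/337, -1658/337, 815/337]
P' = [38979/674 52071/674 -19691/674; 52071/674 72551/674 -30615/674; -19691/674 -30615/674 16485/674]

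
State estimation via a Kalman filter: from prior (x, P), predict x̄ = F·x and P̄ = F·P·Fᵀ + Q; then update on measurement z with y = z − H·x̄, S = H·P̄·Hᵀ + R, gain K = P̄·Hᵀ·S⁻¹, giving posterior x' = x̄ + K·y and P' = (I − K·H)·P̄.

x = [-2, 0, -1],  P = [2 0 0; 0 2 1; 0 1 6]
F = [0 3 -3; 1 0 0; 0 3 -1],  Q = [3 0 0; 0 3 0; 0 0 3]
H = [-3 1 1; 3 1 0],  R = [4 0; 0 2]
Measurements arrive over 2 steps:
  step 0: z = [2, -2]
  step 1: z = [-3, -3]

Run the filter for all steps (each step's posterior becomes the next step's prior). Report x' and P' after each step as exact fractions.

step 0: x̄ = F·x = [3, -2, 1]
step 0: P̄ = F·P·Fᵀ + Q = [57 0 24; 0 5 0; 24 0 21]
step 0: y = z − H·x̄ = [12, -9]
step 0: S = H·P̄·Hᵀ + R = [399 -436; -436 520]
step 0: K = P̄·Hᵀ·S⁻¹ = [-471/4346 4137/17384; 1195/4346 4175/17384; 609/2173 1623/4346]
step 0: x' = x̄ + K·y = [-7689/17384, -14983/17384, 4355/4346]
step 0: P' = (I − K·H)·P̄ = [6513/17384 -11265/17384 5817/4346; -11265/17384 42145/17384 -14205/4346; 5817/4346 -14205/4346 18264/2173]
step 1: x̄ = F·x = [-97209/17384, -7689/17384, -62369/17384]
step 1: P̄ = F·P·Fᵀ + Q = [2769225/17384 -103599/17384 1499481/17384; -103599/17384 58665/17384 -57063/17384; 1499481/17384 -57063/17384 918489/17384]
step 1: y = z − H·x̄ = [-273721/17384, 61791/4346]
step 1: S = H·P̄·Hᵀ + R = [17480297/17384 -5105745/4346; -5105745/4346 3049358/2173]
step 1: K = P̄·Hᵀ·S⁻¹ = [-15252102/134194603 129445173/536778412; 35544816/134194603 113482299/536778412; 28498617/134194603 48290325/134194603]
step 1: x' = x̄ + K·y = [-200542077/536778412, -862632339/536778412, -243593146/134194603]
step 1: P' = (I − K·H)·P̄ = [161336487/536778412 -225119115/536778412 116273736/134194603; -225119115/536778412 902321943/536778412 -252240558/134194603; 116273736/134194603 -252240558/134194603 715056234/134194603]

step 0: x' = [-7689/17384, -14983/17384, 4355/4346], P' = [6513/17384 -11265/17384 5817/4346; -11265/17384 42145/17384 -14205/4346; 5817/4346 -14205/4346 18264/2173]
step 1: x' = [-200542077/536778412, -862632339/536778412, -243593146/134194603], P' = [161336487/536778412 -225119115/536778412 116273736/134194603; -225119115/536778412 902321943/536778412 -252240558/134194603; 116273736/134194603 -252240558/134194603 715056234/134194603]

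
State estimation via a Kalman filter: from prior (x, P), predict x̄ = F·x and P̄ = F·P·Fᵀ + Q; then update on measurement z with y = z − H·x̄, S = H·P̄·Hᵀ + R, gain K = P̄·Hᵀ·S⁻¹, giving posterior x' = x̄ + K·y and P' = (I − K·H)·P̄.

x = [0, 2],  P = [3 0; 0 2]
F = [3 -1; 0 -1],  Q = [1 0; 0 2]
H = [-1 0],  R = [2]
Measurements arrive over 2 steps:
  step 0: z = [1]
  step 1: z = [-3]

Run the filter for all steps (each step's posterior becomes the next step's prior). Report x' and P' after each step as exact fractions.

step 0: x̄ = F·x = [-2, -2]
step 0: P̄ = F·P·Fᵀ + Q = [30 2; 2 4]
step 0: y = z − H·x̄ = [-1]
step 0: S = H·P̄·Hᵀ + R = [32]
step 0: K = P̄·Hᵀ·S⁻¹ = [-15/16; -1/16]
step 0: x' = x̄ + K·y = [-17/16, -31/16]
step 0: P' = (I − K·H)·P̄ = [15/8 1/8; 1/8 31/8]
step 1: x̄ = F·x = [-5/4, 31/16]
step 1: P̄ = F·P·Fᵀ + Q = [21 7/2; 7/2 47/8]
step 1: y = z − H·x̄ = [-17/4]
step 1: S = H·P̄·Hᵀ + R = [23]
step 1: K = P̄·Hᵀ·S⁻¹ = [-21/23; -7/46]
step 1: x' = x̄ + K·y = [121/46, 951/368]
step 1: P' = (I − K·H)·P̄ = [42/23 7/23; 7/23 983/184]

step 0: x' = [-17/16, -31/16], P' = [15/8 1/8; 1/8 31/8]
step 1: x' = [121/46, 951/368], P' = [42/23 7/23; 7/23 983/184]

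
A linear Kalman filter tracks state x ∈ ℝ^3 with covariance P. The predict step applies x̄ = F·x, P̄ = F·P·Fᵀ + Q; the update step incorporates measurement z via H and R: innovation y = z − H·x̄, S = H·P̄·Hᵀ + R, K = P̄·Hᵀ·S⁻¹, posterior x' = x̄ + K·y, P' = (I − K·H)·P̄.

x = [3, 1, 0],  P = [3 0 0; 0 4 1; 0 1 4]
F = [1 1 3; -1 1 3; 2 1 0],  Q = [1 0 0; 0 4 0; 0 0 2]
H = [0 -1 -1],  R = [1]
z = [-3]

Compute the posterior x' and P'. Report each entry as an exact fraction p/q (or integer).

x' = [92/37, -128/37, 240/37]
P' = [282/37 79/37 -51/37; 79/37 503/37 -476/37; -51/37 -476/37 971/74]

x̄ = F·x = [4, -2, 7]
P̄ = F·P·Fᵀ + Q = [50 43 13; 43 53 1; 13 1 18]
y = z − H·x̄ = [2]
S = H·P̄·Hᵀ + R = [74]
K = P̄·Hᵀ·S⁻¹ = [-28/37; -27/37; -19/74]
x' = x̄ + K·y = [92/37, -128/37, 240/37]
P' = (I − K·H)·P̄ = [282/37 79/37 -51/37; 79/37 503/37 -476/37; -51/37 -476/37 971/74]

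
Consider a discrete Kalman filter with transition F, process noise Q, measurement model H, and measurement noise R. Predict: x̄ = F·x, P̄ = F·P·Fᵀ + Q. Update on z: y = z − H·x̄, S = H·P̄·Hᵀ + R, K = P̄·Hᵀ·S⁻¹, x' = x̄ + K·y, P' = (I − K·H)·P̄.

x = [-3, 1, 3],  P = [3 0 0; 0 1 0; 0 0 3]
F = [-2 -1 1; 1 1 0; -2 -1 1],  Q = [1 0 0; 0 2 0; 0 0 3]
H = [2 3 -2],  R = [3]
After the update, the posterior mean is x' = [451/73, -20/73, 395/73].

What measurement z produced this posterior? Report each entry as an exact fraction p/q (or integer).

z = [1]

x̄ = F·x = [8, -2, 8]
P̄ = F·P·Fᵀ + Q = [17 -7 16; -7 6 -7; 16 -7 19]
S = H·P̄·Hᵀ + R = [73]
K = P̄·Hᵀ·S⁻¹ = [-19/73; 18/73; -27/73]
x' − x̄ = [-133/73, 126/73, -189/73] = K·y
y = (KᵀK)⁻¹·Kᵀ·(x' − x̄) = [7]
z = y + H·x̄ = [7] + [-6] = [1]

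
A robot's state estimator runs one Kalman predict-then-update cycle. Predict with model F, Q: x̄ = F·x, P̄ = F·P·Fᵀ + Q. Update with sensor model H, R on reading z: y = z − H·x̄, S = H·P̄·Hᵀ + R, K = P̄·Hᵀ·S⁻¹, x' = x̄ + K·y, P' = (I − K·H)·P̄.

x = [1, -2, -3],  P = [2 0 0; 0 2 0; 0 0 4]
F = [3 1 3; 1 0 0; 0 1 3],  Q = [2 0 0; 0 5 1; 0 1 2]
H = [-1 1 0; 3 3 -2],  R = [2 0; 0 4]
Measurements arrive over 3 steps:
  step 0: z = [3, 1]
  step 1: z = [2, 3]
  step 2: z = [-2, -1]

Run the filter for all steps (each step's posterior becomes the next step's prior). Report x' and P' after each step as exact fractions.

step 0: x̄ = F·x = [-8, 1, -11]
step 0: P̄ = F·P·Fᵀ + Q = [58 6 38; 6 7 1; 38 1 40]
step 0: y = z − H·x̄ = [-6, 0]
step 0: S = H·P̄·Hᵀ + R = [55 -79; -79 389]
step 0: K = P̄·Hᵀ·S⁻¹ = [-5532/7577 1136/7577; 1656/7577 1057/7577; -5735/7577 -444/7577]
step 0: x' = x̄ + K·y = [-27424/7577, -2359/7577, -48937/7577]
step 0: P' = (I − K·H)·P̄ = [20026/7577 8962/7577 41210/7577; 8962/7577 12274/7577 29740/7577; 41210/7577 29740/7577 107313/7577]
step 1: x̄ = F·x = [-231442/7577, -27424/7577, -149170/7577]
step 1: P̄ = F·P·Fᵀ + Q = [2147471/7577 192670/7577 1554307/7577; 192670/7577 57911/7577 140169/7577; 1554307/7577 140169/7577 1171685/7577]
step 1: y = z − H·x̄ = [-188864/7577, 500989/7577]
step 1: S = H·P̄·Hᵀ + R = [1835196/7577 -3440404/7577; -3440404/7577 7699834/7577]
step 1: K = P̄·Hᵀ·S⁻¹ = [-105149787/151400612 680335/3440923; 38550991/151400612 602144/3440923; -4384445/6881846 244966/3440923]
step 1: x' = x̄ + K·y = [-6086697/37850153, 60725424/37850153, 3098152/3440923]
step 1: P' = (I − K·H)·P̄ = [327640165/151400612 117340591/151400612 27618257/6881846; 117340591/151400612 194442573/151400612 18849367/6881846; 27618257/6881846 18849367/6881846 34360786/3440923]
step 2: x̄ = F·x = [144704349/37850153, -6086697/37850153, 162964440/37850153]
step 2: P̄ = F·P·Fᵀ + Q = [7795466575/37850153 730766512/37850153 5527466733/37850153; 730766512/37850153 1084643225/151400612 2091546165/151400612; 5527466733/37850153 2091546165/151400612 16592231497/151400612]
step 2: y = z − H·x̄ = [75090740/37850153, -11615839/3440923]
step 2: S = H·P̄·Hᵀ + R = [26723178653/151400612 -4568638881/13763692; -4568638881/13763692 10870122351/13763692]
step 2: K = P̄·Hᵀ·S⁻¹ = [-45972130101/67026532331 145681889139/737291855641; 17431028113/67026532331 128930213242/737291855641; -41288773355/67026532331 156539855906/2211875566923]
step 2: x' = x̄ + K·y = [1323694859946/737291855641, -173411027375/737291855641, 6291703860082/2211875566923]
step 2: P' = (I − K·H)·P̄ = [1561736450909/737291855641 550349588687/737291855641 2876765281116/737291855641; 550349588687/737291855641 933832207173/737291855641 1968412267306/737291855641; 2876765281116/737291855641 1968412267306/737291855641 21490219256087/2211875566923]

step 0: x' = [-27424/7577, -2359/7577, -48937/7577], P' = [20026/7577 8962/7577 41210/7577; 8962/7577 12274/7577 29740/7577; 41210/7577 29740/7577 107313/7577]
step 1: x' = [-6086697/37850153, 60725424/37850153, 3098152/3440923], P' = [327640165/151400612 117340591/151400612 27618257/6881846; 117340591/151400612 194442573/151400612 18849367/6881846; 27618257/6881846 18849367/6881846 34360786/3440923]
step 2: x' = [1323694859946/737291855641, -173411027375/737291855641, 6291703860082/2211875566923], P' = [1561736450909/737291855641 550349588687/737291855641 2876765281116/737291855641; 550349588687/737291855641 933832207173/737291855641 1968412267306/737291855641; 2876765281116/737291855641 1968412267306/737291855641 21490219256087/2211875566923]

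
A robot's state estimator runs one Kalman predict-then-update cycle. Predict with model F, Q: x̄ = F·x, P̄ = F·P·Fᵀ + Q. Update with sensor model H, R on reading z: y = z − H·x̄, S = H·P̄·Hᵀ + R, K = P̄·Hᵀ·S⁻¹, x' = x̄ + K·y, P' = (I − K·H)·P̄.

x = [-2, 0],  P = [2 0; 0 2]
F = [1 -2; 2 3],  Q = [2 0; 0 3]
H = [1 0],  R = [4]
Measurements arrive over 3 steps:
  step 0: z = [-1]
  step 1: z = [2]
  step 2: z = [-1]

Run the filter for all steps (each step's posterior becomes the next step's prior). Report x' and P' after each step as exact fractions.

step 0: x̄ = F·x = [-2, -4]
step 0: P̄ = F·P·Fᵀ + Q = [12 -8; -8 29]
step 0: y = z − H·x̄ = [1]
step 0: S = H·P̄·Hᵀ + R = [16]
step 0: K = P̄·Hᵀ·S⁻¹ = [3/4; -1/2]
step 0: x' = x̄ + K·y = [-5/4, -9/2]
step 0: P' = (I − K·H)·P̄ = [3 -2; -2 25]
step 1: x̄ = F·x = [31/4, -16]
step 1: P̄ = F·P·Fᵀ + Q = [113 -142; -142 216]
step 1: y = z − H·x̄ = [-23/4]
step 1: S = H·P̄·Hᵀ + R = [117]
step 1: K = P̄·Hᵀ·S⁻¹ = [113/117; -142/117]
step 1: x' = x̄ + K·y = [257/117, -2111/234]
step 1: P' = (I − K·H)·P̄ = [452/117 -568/117; -568/117 5108/117]
step 2: x̄ = F·x = [2368/117, -5305/234]
step 2: P̄ = F·P·Fᵀ + Q = [23390/117 -29176/117; -29176/117 41315/117]
step 2: y = z − H·x̄ = [-2485/117]
step 2: S = H·P̄·Hᵀ + R = [23858/117]
step 2: K = P̄·Hᵀ·S⁻¹ = [11695/11929; -14588/11929]
step 2: x' = x̄ + K·y = [-6959/11929, 78795/23858]
step 2: P' = (I − K·H)·P̄ = [46780/11929 -58352/11929; -58352/11929 574591/11929]

step 0: x' = [-5/4, -9/2], P' = [3 -2; -2 25]
step 1: x' = [257/117, -2111/234], P' = [452/117 -568/117; -568/117 5108/117]
step 2: x' = [-6959/11929, 78795/23858], P' = [46780/11929 -58352/11929; -58352/11929 574591/11929]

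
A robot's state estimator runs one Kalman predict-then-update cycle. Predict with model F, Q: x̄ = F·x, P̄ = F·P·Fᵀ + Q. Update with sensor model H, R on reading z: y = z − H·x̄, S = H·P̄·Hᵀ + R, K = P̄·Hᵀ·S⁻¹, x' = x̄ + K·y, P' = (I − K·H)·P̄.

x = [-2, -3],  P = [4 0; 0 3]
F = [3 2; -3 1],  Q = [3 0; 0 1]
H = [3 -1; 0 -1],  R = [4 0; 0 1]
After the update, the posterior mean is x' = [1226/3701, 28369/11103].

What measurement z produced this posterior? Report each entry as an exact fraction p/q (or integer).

z = [-1, -3]

x̄ = F·x = [-12, 3]
P̄ = F·P·Fᵀ + Q = [51 -30; -30 40]
S = H·P̄·Hᵀ + R = [683 130; 130 41]
K = P̄·Hᵀ·S⁻¹ = [1201/3701 -1100/3701; -130/11103 -10420/11103]
x' − x̄ = [45638/3701, -4940/11103] = K·y
y = (KᵀK)⁻¹·Kᵀ·(x' − x̄) = [38, 0]
z = y + H·x̄ = [38, 0] + [-39, -3] = [-1, -3]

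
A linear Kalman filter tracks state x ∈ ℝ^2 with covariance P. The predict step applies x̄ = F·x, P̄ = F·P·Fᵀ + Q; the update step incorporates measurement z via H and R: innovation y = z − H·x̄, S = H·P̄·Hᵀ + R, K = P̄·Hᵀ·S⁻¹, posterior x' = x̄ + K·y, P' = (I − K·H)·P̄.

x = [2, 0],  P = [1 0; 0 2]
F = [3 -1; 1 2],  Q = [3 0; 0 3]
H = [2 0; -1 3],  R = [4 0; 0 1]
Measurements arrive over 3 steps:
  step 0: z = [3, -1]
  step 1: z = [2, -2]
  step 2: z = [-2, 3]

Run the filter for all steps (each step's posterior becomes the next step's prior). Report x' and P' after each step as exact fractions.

step 0: x' = [6133/3292, 252/823], P' = [1517/1646 250/823; 250/823 173/823]
step 1: x' = [199665/144038, -12755/72019], P' = [65221/72019 21845/72019; 21845/72019 151233/720190]
step 2: x' = [-1400689/2974516, 1190835/1487258], P' = [281100615/310836922 47078144/155418461; 47078144/155418461 32615714/155418461]

step 0: x̄ = F·x = [6, 2]
step 0: P̄ = F·P·Fᵀ + Q = [14 -1; -1 12]
step 0: y = z − H·x̄ = [-9, -1]
step 0: S = H·P̄·Hᵀ + R = [60 -34; -34 129]
step 0: K = P̄·Hᵀ·S⁻¹ = [1517/3292 -17/1646; 125/823 269/823]
step 0: x' = x̄ + K·y = [6133/3292, 252/823]
step 0: P' = (I − K·H)·P̄ = [1517/1646 250/823; 250/823 173/823]
step 1: x̄ = F·x = [17391/3292, 8149/3292]
step 1: P̄ = F·P·Fᵀ + Q = [15937/1646 6359/1646; 6359/1646 9839/1646]
step 1: y = z − H·x̄ = [-14099/1646, -3410/823]
step 1: S = H·P̄·Hᵀ + R = [35166/823 3140/823; 3140/823 33990/823]
step 1: K = P̄·Hᵀ·S⁻¹ = [65221/144038 314/72019; 21845/144038 235249/720190]
step 1: x' = x̄ + K·y = [199665/144038, -12755/72019]
step 1: P' = (I − K·H)·P̄ = [65221/72019 21845/72019; 21845/72019 151233/720190]
step 2: x̄ = F·x = [624505/144038, 148645/144038]
step 2: P̄ = F·P·Fᵀ + Q = [6870993/720190 1373207/360095; 1373207/360095 2145756/360095]
step 2: y = z − H·x̄ = [-768543/72019, 305342/72019]
step 2: S = H·P̄·Hᵀ + R = [15182366/360095 1368249/360095; 1368249/360095 29736307/720190]
step 2: K = P̄·Hᵀ·S⁻¹ = [281100615/621673844 1368249/310836922; 23539072/155418461 50768998/155418461]
step 2: x' = x̄ + K·y = [-1400689/2974516, 1190835/1487258]
step 2: P' = (I − K·H)·P̄ = [281100615/310836922 47078144/155418461; 47078144/155418461 32615714/155418461]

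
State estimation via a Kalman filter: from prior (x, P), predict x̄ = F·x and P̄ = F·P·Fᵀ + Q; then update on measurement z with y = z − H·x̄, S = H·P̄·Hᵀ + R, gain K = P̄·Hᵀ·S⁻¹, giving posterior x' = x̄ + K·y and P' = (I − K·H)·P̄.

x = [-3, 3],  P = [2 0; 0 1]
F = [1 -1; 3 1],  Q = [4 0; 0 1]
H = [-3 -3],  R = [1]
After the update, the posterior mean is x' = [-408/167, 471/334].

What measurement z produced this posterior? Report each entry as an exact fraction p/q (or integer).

x̄ = F·x = [-6, -6]
P̄ = F·P·Fᵀ + Q = [7 5; 5 20]
S = H·P̄·Hᵀ + R = [334]
K = P̄·Hᵀ·S⁻¹ = [-18/167; -75/334]
x' − x̄ = [594/167, 2475/334] = K·y
y = (KᵀK)⁻¹·Kᵀ·(x' − x̄) = [-33]
z = y + H·x̄ = [-33] + [36] = [3]

z = [3]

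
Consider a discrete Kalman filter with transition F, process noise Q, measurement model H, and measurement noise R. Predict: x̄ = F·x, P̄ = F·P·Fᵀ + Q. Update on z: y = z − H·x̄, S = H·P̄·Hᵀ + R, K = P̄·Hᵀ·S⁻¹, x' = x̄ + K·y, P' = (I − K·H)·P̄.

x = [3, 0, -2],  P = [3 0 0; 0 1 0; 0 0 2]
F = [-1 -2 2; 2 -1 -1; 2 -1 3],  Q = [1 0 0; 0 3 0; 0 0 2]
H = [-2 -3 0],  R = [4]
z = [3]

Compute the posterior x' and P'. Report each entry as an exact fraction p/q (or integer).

x̄ = F·x = [-7, 8, 0]
P̄ = F·P·Fᵀ + Q = [16 -8 8; -8 18 7; 8 7 33]
y = z − H·x̄ = [13]
S = H·P̄·Hᵀ + R = [134]
K = P̄·Hᵀ·S⁻¹ = [-4/67; -19/67; -37/134]
x' = x̄ + K·y = [-521/67, 289/67, -481/134]
P' = (I − K·H)·P̄ = [1040/67 -688/67 388/67; -688/67 484/67 -234/67; 388/67 -234/67 3053/134]

x' = [-521/67, 289/67, -481/134]
P' = [1040/67 -688/67 388/67; -688/67 484/67 -234/67; 388/67 -234/67 3053/134]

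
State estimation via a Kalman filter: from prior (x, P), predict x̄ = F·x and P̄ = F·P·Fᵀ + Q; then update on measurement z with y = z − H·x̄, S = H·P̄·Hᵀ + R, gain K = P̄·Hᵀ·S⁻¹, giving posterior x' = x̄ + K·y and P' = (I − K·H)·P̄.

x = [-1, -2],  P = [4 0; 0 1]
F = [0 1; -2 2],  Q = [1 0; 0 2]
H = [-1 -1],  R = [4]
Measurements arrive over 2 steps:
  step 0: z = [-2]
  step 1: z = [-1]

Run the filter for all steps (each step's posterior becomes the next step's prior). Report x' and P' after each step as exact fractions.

step 0: x̄ = F·x = [-2, -2]
step 0: P̄ = F·P·Fᵀ + Q = [2 2; 2 22]
step 0: y = z − H·x̄ = [-6]
step 0: S = H·P̄·Hᵀ + R = [32]
step 0: K = P̄·Hᵀ·S⁻¹ = [-1/8; -3/4]
step 0: x' = x̄ + K·y = [-5/4, 5/2]
step 0: P' = (I − K·H)·P̄ = [3/2 -1; -1 4]
step 1: x̄ = F·x = [5/2, 15/2]
step 1: P̄ = F·P·Fᵀ + Q = [5 10; 10 32]
step 1: y = z − H·x̄ = [9]
step 1: S = H·P̄·Hᵀ + R = [61]
step 1: K = P̄·Hᵀ·S⁻¹ = [-15/61; -42/61]
step 1: x' = x̄ + K·y = [35/122, 159/122]
step 1: P' = (I − K·H)·P̄ = [80/61 -20/61; -20/61 188/61]

step 0: x' = [-5/4, 5/2], P' = [3/2 -1; -1 4]
step 1: x' = [35/122, 159/122], P' = [80/61 -20/61; -20/61 188/61]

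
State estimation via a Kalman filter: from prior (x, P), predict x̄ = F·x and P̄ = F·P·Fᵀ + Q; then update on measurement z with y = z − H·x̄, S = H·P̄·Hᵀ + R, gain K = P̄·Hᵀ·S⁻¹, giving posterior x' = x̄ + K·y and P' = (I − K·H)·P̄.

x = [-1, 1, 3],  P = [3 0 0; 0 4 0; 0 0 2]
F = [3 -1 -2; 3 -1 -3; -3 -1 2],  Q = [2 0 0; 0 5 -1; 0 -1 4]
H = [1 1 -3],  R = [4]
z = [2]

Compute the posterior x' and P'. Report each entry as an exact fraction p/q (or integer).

x' = [-1067/974, -2617/974, -906/487]
P' = [8605/974 5597/974 2249/487; 5597/974 10571/974 2558/487; 2249/487 2558/487 1733/487]

x̄ = F·x = [-10, -13, 8]
P̄ = F·P·Fᵀ + Q = [41 43 -31; 43 54 -36; -31 -36 43]
y = z − H·x̄ = [49]
S = H·P̄·Hᵀ + R = [974]
K = P̄·Hᵀ·S⁻¹ = [177/974; 205/974; -98/487]
x' = x̄ + K·y = [-1067/974, -2617/974, -906/487]
P' = (I − K·H)·P̄ = [8605/974 5597/974 2249/487; 5597/974 10571/974 2558/487; 2249/487 2558/487 1733/487]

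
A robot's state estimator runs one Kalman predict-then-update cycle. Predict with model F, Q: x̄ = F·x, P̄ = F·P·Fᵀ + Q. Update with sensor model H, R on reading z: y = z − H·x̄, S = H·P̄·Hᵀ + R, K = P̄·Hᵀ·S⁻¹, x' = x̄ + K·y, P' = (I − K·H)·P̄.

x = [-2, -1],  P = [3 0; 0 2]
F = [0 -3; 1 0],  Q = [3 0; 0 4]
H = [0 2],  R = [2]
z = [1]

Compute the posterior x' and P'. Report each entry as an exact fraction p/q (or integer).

x̄ = F·x = [3, -2]
P̄ = F·P·Fᵀ + Q = [21 0; 0 7]
y = z − H·x̄ = [5]
S = H·P̄·Hᵀ + R = [30]
K = P̄·Hᵀ·S⁻¹ = [0; 7/15]
x' = x̄ + K·y = [3, 1/3]
P' = (I − K·H)·P̄ = [21 0; 0 7/15]

x' = [3, 1/3]
P' = [21 0; 0 7/15]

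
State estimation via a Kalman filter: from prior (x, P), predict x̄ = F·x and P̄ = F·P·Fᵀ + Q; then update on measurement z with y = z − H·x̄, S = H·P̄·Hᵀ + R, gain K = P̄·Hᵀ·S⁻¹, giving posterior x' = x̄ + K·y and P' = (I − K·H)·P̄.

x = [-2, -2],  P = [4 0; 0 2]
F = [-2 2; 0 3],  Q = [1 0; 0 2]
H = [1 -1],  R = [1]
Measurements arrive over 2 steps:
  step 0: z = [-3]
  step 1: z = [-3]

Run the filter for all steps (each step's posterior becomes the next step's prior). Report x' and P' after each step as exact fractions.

step 0: x' = [-117/22, -30/11], P' = [381/22 184/11; 184/11 188/11]
step 1: x' = [849/173, 1350/173], P' = [8259/1730 823/173; 823/173 992/173]

step 0: x̄ = F·x = [0, -6]
step 0: P̄ = F·P·Fᵀ + Q = [25 12; 12 20]
step 0: y = z − H·x̄ = [-9]
step 0: S = H·P̄·Hᵀ + R = [22]
step 0: K = P̄·Hᵀ·S⁻¹ = [13/22; -4/11]
step 0: x' = x̄ + K·y = [-117/22, -30/11]
step 0: P' = (I − K·H)·P̄ = [381/22 184/11; 184/11 188/11]
step 1: x̄ = F·x = [57/11, -90/11]
step 1: P̄ = F·P·Fᵀ + Q = [53/11 24/11; 24/11 1714/11]
step 1: y = z − H·x̄ = [-180/11]
step 1: S = H·P̄·Hᵀ + R = [1730/11]
step 1: K = P̄·Hᵀ·S⁻¹ = [29/1730; -169/173]
step 1: x' = x̄ + K·y = [849/173, 1350/173]
step 1: P' = (I − K·H)·P̄ = [8259/1730 823/173; 823/173 992/173]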